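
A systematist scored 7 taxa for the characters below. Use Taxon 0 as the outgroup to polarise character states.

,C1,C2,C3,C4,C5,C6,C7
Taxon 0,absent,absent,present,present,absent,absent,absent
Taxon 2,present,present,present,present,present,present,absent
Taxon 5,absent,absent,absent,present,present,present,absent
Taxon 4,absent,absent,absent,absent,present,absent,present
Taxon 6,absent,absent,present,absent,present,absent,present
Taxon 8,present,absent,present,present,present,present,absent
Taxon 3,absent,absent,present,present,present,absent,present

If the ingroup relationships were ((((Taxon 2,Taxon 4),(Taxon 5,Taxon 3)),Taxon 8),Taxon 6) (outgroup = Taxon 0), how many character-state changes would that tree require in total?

Map each character onto ((((Taxon 2,Taxon 4),(Taxon 5,Taxon 3)),Taxon 8),Taxon 6) (rooted by Taxon 0) and count the minimum state changes it requires (Fitch parsimony):
C1: 2; C2: 1; C3: 2; C4: 2; C5: 1; C6: 3; C7: 3.
Total tree length = 14.

14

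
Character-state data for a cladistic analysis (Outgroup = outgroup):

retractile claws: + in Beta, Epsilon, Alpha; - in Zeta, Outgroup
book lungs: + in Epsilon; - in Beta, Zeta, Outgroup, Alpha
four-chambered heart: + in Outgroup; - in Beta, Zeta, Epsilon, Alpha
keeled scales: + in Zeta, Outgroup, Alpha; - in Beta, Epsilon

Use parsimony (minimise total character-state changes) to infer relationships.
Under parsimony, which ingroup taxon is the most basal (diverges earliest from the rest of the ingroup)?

Character polarity is set by the outgroup: the derived state is whichever differs from the outgroup's state, so for four-chambered heart, keeled scales the derived state is '-', and for the remaining characters it is '+'.
retractile claws: derived state '+' in Alpha, Beta, and Epsilon only — synapomorphy for {Alpha, Beta, Epsilon}.
book lungs (derived state '+') is unique to Epsilon (autapomorphy; uninformative for grouping).
All ingroup taxa share the derived state '-' for four-chambered heart; it defines the ingroup but does not resolve relationships within it.
keeled scales (derived state '-') is shared by Beta and Epsilon — a synapomorphy uniting that clade.
Most parsimonious ingroup topology: (((Epsilon,Beta),Alpha),Zeta).
Zeta is sister to the clade containing all other ingroup taxa, so it is the earliest-diverging (most basal) ingroup lineage.

Zeta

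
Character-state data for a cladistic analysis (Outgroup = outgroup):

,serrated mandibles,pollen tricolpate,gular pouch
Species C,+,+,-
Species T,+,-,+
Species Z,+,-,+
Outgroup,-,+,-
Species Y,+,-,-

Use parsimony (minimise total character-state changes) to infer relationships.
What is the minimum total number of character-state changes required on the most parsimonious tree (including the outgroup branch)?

Character polarity is set by the outgroup: the derived state is whichever differs from the outgroup's state, so for pollen tricolpate the derived state is '-', and for the remaining characters it is '+'.
serrated mandibles (derived state '+') is shared by all ingroup taxa — unites the whole ingroup.
pollen tricolpate: derived state '-' in Species T, Species Y, and Species Z only — synapomorphy for {Species T, Species Y, Species Z}.
gular pouch: derived state '+' in Species T and Species Z only — synapomorphy for {Species T, Species Z}.
Most parsimonious ingroup topology: ((Species Y,(Species T,Species Z)),Species C).
Changes per character on this tree: serrated mandibles: 1; pollen tricolpate: 1; gular pouch: 1.
Total = 3.

3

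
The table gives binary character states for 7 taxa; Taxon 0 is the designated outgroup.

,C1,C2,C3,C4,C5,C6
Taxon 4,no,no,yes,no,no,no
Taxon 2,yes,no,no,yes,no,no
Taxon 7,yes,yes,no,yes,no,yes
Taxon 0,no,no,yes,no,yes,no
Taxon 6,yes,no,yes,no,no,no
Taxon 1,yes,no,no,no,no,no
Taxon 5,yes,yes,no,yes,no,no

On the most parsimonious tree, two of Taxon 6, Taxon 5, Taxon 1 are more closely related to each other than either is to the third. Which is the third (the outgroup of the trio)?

Character polarity is set by the outgroup: the derived state is whichever differs from the outgroup's state, so for C3, C5 the derived state is 'no', and for the remaining characters it is 'yes'.
C1: derived state 'yes' in Taxon 1, Taxon 2, Taxon 5, Taxon 6, and Taxon 7 only — synapomorphy for {Taxon 1, Taxon 2, Taxon 5, Taxon 6, Taxon 7}.
C2: derived state 'yes' in Taxon 5 and Taxon 7 only — synapomorphy for {Taxon 5, Taxon 7}.
C3 (derived state 'no') is shared by Taxon 1, Taxon 2, Taxon 5, and Taxon 7 — a synapomorphy uniting that clade.
Only Taxon 2, Taxon 5, and Taxon 7 show the derived state 'yes' for C4, supporting them as a clade.
All ingroup taxa share the derived state 'no' for C5; it defines the ingroup but does not resolve relationships within it.
C6 (derived state 'yes') is unique to Taxon 7 (autapomorphy; uninformative for grouping).
Most parsimonious ingroup topology: (((Taxon 1,((Taxon 5,Taxon 7),Taxon 2)),Taxon 6),Taxon 4).
Taxon 1 and Taxon 5 share a more recent common ancestor with each other than either does with Taxon 6, so Taxon 6 is the least closely related of the three.

Taxon 6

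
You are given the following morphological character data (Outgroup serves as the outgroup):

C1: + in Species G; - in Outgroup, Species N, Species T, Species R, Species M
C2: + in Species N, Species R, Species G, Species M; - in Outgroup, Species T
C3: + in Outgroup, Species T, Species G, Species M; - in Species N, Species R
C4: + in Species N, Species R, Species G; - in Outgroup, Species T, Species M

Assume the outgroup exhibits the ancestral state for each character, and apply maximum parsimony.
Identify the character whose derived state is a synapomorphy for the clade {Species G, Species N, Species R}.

C4

Character polarity is set by the outgroup: the derived state is whichever differs from the outgroup's state, so for C3 the derived state is '-', and for the remaining characters it is '+'.
C1 (derived state '+') is unique to Species G (autapomorphy; uninformative for grouping).
C2: derived state '+' in Species G, Species M, Species N, and Species R only — synapomorphy for {Species G, Species M, Species N, Species R}.
Only Species N and Species R show the derived state '-' for C3, supporting them as a clade.
C4: derived state '+' in Species G, Species N, and Species R only — synapomorphy for {Species G, Species N, Species R}.
Most parsimonious ingroup topology: ((((Species N,Species R),Species G),Species M),Species T).
The clade {Species G, Species N, Species R} is supported by C4: its derived state '+' occurs in exactly those taxa and in no other taxon (including the outgroup).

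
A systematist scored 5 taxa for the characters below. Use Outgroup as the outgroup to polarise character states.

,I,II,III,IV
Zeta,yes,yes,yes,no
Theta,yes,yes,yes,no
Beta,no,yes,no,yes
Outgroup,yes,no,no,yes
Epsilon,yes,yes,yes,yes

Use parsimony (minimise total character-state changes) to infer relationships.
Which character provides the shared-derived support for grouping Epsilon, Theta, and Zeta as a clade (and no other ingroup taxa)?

III

Character polarity is set by the outgroup: the derived state is whichever differs from the outgroup's state, so for I, IV the derived state is 'no', and for the remaining characters it is 'yes'.
I (derived state 'no') is unique to Beta (autapomorphy; uninformative for grouping).
All ingroup taxa share the derived state 'yes' for II; it defines the ingroup but does not resolve relationships within it.
III (derived state 'yes') is shared by Epsilon, Theta, and Zeta — a synapomorphy uniting that clade.
IV: derived state 'no' in Theta and Zeta only — synapomorphy for {Theta, Zeta}.
Most parsimonious ingroup topology: (Beta,(Epsilon,(Zeta,Theta))).
The clade {Epsilon, Theta, Zeta} is supported by III: its derived state 'yes' occurs in exactly those taxa and in no other taxon (including the outgroup).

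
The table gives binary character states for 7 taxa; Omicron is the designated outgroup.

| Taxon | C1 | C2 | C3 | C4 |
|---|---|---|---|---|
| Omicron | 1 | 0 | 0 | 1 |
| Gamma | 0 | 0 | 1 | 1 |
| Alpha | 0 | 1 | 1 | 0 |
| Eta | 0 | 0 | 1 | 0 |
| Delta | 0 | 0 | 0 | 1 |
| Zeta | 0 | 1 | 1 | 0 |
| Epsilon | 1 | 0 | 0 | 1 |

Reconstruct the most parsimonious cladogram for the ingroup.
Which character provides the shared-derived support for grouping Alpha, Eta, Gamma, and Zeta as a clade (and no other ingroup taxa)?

Character polarity is set by the outgroup: the derived state is whichever differs from the outgroup's state, so for C1, C4 the derived state is '0', and for the remaining characters it is '1'.
Only Alpha, Delta, Eta, Gamma, and Zeta show the derived state '0' for C1, supporting them as a clade.
C2 (derived state '1') is shared by Alpha and Zeta — a synapomorphy uniting that clade.
Only Alpha, Eta, Gamma, and Zeta show the derived state '1' for C3, supporting them as a clade.
C4: derived state '0' in Alpha, Eta, and Zeta only — synapomorphy for {Alpha, Eta, Zeta}.
Most parsimonious ingroup topology: (((Gamma,((Alpha,Zeta),Eta)),Delta),Epsilon).
The clade {Alpha, Eta, Gamma, Zeta} is supported by C3: its derived state '1' occurs in exactly those taxa and in no other taxon (including the outgroup).

C3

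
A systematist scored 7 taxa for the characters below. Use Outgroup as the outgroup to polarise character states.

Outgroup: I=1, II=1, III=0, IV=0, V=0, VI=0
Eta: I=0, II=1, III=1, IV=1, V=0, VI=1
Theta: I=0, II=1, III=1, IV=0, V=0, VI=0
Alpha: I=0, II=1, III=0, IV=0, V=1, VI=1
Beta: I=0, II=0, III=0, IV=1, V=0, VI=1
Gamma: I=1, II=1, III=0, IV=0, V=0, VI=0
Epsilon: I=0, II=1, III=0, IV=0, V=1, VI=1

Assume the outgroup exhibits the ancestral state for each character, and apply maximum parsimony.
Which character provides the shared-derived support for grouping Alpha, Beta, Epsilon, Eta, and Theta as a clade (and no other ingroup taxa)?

Character polarity is set by the outgroup: the derived state is whichever differs from the outgroup's state, so for I, II the derived state is '0', and for the remaining characters it is '1'.
I: derived state '0' in Alpha, Beta, Epsilon, Eta, and Theta only — synapomorphy for {Alpha, Beta, Epsilon, Eta, Theta}.
II (derived state '0') is unique to Beta (autapomorphy; uninformative for grouping).
III (state '1') occurs in Eta and Theta but conflicts with the nesting implied by the other characters — most parsimoniously interpreted as homoplasy.
IV: derived state '1' in Beta and Eta only — synapomorphy for {Beta, Eta}.
Only Alpha and Epsilon show the derived state '1' for V, supporting them as a clade.
VI: derived state '1' in Alpha, Beta, Epsilon, and Eta only — synapomorphy for {Alpha, Beta, Epsilon, Eta}.
Most parsimonious ingroup topology: ((((Eta,Beta),(Alpha,Epsilon)),Theta),Gamma).
The clade {Alpha, Beta, Epsilon, Eta, Theta} is supported by I: its derived state '0' occurs in exactly those taxa and in no other taxon (including the outgroup).

I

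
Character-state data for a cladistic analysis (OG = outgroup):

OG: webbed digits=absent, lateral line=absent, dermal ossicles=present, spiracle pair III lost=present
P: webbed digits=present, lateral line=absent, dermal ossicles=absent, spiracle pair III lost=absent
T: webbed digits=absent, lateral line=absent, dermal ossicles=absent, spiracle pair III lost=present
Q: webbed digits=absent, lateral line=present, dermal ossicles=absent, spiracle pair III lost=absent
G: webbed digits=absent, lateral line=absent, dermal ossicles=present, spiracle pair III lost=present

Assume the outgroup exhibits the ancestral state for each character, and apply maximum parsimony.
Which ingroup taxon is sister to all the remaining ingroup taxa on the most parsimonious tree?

Character polarity is set by the outgroup: the derived state is whichever differs from the outgroup's state, so for dermal ossicles, spiracle pair III lost the derived state is 'absent', and for the remaining characters it is 'present'.
webbed digits: derived state 'present' in P only — an autapomorphy, so it tells us nothing about relationships among taxa.
lateral line (derived state 'present') is unique to Q (autapomorphy; uninformative for grouping).
dermal ossicles: derived state 'absent' in P, Q, and T only — synapomorphy for {P, Q, T}.
spiracle pair III lost: derived state 'absent' in P and Q only — synapomorphy for {P, Q}.
Most parsimonious ingroup topology: (((P,Q),T),G).
G is sister to the clade containing all other ingroup taxa, so it is the earliest-diverging (most basal) ingroup lineage.

G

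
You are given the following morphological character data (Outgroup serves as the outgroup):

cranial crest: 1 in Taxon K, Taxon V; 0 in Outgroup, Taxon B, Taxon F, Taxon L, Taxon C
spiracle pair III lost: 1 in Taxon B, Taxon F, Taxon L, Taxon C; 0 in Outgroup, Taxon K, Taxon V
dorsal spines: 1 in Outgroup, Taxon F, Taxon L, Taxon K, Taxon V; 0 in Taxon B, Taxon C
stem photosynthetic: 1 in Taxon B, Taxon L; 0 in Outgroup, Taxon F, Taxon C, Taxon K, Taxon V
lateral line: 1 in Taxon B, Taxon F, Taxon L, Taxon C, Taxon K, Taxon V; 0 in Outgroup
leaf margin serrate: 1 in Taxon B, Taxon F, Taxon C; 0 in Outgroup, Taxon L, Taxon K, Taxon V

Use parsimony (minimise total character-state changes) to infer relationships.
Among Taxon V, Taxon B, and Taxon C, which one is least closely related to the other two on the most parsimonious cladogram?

Taxon V

Character polarity is set by the outgroup: the derived state is whichever differs from the outgroup's state, so for dorsal spines the derived state is '0', and for the remaining characters it is '1'.
cranial crest: derived state '1' in Taxon K and Taxon V only — synapomorphy for {Taxon K, Taxon V}.
spiracle pair III lost (derived state '1') is shared by Taxon B, Taxon C, Taxon F, and Taxon L — a synapomorphy uniting that clade.
Only Taxon B and Taxon C show the derived state '0' for dorsal spines, supporting them as a clade.
stem photosynthetic (state '1') occurs in Taxon B and Taxon L but conflicts with the nesting implied by the other characters — most parsimoniously interpreted as homoplasy.
lateral line (derived state '1') is shared by all ingroup taxa — unites the whole ingroup.
leaf margin serrate (derived state '1') is shared by Taxon B, Taxon C, and Taxon F — a synapomorphy uniting that clade.
Most parsimonious ingroup topology: ((((Taxon B,Taxon C),Taxon F),Taxon L),(Taxon K,Taxon V)).
Taxon C and Taxon B share a more recent common ancestor with each other than either does with Taxon V, so Taxon V is the least closely related of the three.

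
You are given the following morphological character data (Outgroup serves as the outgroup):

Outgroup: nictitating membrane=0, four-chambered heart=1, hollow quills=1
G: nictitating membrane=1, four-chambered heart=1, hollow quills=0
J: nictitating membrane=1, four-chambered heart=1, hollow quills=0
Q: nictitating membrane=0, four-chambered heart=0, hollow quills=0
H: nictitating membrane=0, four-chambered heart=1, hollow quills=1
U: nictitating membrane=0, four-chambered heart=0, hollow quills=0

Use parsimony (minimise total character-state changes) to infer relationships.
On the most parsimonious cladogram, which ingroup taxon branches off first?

Character polarity is set by the outgroup: the derived state is whichever differs from the outgroup's state, so for four-chambered heart, hollow quills the derived state is '0', and for the remaining characters it is '1'.
nictitating membrane (derived state '1') is shared by G and J — a synapomorphy uniting that clade.
four-chambered heart: derived state '0' in Q and U only — synapomorphy for {Q, U}.
hollow quills: derived state '0' in G, J, Q, and U only — synapomorphy for {G, J, Q, U}.
Most parsimonious ingroup topology: (((G,J),(Q,U)),H).
H is sister to the clade containing all other ingroup taxa, so it is the earliest-diverging (most basal) ingroup lineage.

H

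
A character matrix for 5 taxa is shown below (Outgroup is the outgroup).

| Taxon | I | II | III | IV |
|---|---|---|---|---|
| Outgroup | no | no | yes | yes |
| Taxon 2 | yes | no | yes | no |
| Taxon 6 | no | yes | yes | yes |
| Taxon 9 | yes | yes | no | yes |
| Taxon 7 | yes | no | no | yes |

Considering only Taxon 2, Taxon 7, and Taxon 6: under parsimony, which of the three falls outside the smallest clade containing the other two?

Taxon 6

Character polarity is set by the outgroup: the derived state is whichever differs from the outgroup's state, so for III, IV the derived state is 'no', and for the remaining characters it is 'yes'.
I: derived state 'yes' in Taxon 2, Taxon 7, and Taxon 9 only — synapomorphy for {Taxon 2, Taxon 7, Taxon 9}.
II groups Taxon 6 and Taxon 9, which is incompatible with the clades supported by the remaining characters; treating it as convergent (homoplasy) costs fewer steps than any alternative tree.
III: derived state 'no' in Taxon 7 and Taxon 9 only — synapomorphy for {Taxon 7, Taxon 9}.
IV: derived state 'no' in Taxon 2 only — an autapomorphy, so it tells us nothing about relationships among taxa.
Most parsimonious ingroup topology: ((Taxon 2,(Taxon 9,Taxon 7)),Taxon 6).
Taxon 7 and Taxon 2 share a more recent common ancestor with each other than either does with Taxon 6, so Taxon 6 is the least closely related of the three.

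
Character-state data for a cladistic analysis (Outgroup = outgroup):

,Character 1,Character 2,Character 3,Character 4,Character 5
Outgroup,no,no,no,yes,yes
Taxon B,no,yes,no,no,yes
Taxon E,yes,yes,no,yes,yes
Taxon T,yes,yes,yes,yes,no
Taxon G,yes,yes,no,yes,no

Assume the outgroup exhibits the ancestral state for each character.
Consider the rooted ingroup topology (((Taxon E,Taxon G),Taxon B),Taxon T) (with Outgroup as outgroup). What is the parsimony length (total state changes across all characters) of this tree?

7

Map each character onto (((Taxon E,Taxon G),Taxon B),Taxon T) (rooted by Outgroup) and count the minimum state changes it requires (Fitch parsimony):
Character 1: 2; Character 2: 1; Character 3: 1; Character 4: 1; Character 5: 2.
Total tree length = 7.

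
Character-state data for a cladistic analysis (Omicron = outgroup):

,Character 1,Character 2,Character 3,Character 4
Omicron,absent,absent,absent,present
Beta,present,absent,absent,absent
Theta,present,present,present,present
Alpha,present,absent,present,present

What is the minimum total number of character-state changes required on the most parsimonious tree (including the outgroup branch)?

Character polarity is set by the outgroup: the derived state is whichever differs from the outgroup's state, so for Character 4 the derived state is 'absent', and for the remaining characters it is 'present'.
Character 1 (derived state 'present') is shared by all ingroup taxa — unites the whole ingroup.
Character 2 (derived state 'present') is unique to Theta (autapomorphy; uninformative for grouping).
Character 3: derived state 'present' in Alpha and Theta only — synapomorphy for {Alpha, Theta}.
Character 4 (derived state 'absent') is unique to Beta (autapomorphy; uninformative for grouping).
Most parsimonious ingroup topology: (Beta,(Theta,Alpha)).
Changes per character on this tree: Character 1: 1; Character 2: 1; Character 3: 1; Character 4: 1.
Total = 4.

4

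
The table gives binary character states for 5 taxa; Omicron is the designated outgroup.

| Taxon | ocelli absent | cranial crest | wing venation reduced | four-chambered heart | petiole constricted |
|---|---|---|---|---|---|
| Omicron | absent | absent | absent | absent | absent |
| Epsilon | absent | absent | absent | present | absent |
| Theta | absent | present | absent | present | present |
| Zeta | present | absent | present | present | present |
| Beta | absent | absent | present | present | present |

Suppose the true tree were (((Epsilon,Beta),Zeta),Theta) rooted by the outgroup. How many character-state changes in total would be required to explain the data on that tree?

7

Map each character onto (((Epsilon,Beta),Zeta),Theta) (rooted by Omicron) and count the minimum state changes it requires (Fitch parsimony):
ocelli absent: 1; cranial crest: 1; wing venation reduced: 2; four-chambered heart: 1; petiole constricted: 2.
Total tree length = 7.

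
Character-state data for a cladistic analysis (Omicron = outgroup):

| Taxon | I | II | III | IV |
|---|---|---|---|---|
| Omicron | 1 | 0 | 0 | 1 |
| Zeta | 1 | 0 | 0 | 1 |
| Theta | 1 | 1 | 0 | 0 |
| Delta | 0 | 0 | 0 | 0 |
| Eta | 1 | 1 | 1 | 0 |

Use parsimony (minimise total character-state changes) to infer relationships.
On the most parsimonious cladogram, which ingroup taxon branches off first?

Character polarity is set by the outgroup: the derived state is whichever differs from the outgroup's state, so for I, IV the derived state is '0', and for the remaining characters it is '1'.
I: derived state '0' in Delta only — an autapomorphy, so it tells us nothing about relationships among taxa.
II: derived state '1' in Eta and Theta only — synapomorphy for {Eta, Theta}.
III (derived state '1') is unique to Eta (autapomorphy; uninformative for grouping).
Only Delta, Eta, and Theta show the derived state '0' for IV, supporting them as a clade.
Most parsimonious ingroup topology: (Zeta,((Theta,Eta),Delta)).
Zeta is sister to the clade containing all other ingroup taxa, so it is the earliest-diverging (most basal) ingroup lineage.

Zeta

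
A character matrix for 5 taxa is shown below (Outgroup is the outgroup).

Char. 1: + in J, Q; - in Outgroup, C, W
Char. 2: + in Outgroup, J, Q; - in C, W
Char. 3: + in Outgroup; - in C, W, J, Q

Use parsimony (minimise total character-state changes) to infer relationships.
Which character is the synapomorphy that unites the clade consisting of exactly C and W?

Char. 2

Character polarity is set by the outgroup: the derived state is whichever differs from the outgroup's state, so for Char. 2, Char. 3 the derived state is '-', and for the remaining characters it is '+'.
Char. 1 (derived state '+') is shared by J and Q — a synapomorphy uniting that clade.
Char. 2 (derived state '-') is shared by C and W — a synapomorphy uniting that clade.
All ingroup taxa share the derived state '-' for Char. 3; it defines the ingroup but does not resolve relationships within it.
Most parsimonious ingroup topology: ((C,W),(J,Q)).
The clade {C, W} is supported by Char. 2: its derived state '-' occurs in exactly those taxa and in no other taxon (including the outgroup).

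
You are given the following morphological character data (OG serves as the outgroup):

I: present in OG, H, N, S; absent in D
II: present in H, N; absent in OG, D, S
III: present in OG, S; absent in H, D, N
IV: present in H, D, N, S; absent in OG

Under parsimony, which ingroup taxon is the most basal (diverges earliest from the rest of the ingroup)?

Character polarity is set by the outgroup: the derived state is whichever differs from the outgroup's state, so for I, III the derived state is 'absent', and for the remaining characters it is 'present'.
I (derived state 'absent') is unique to D (autapomorphy; uninformative for grouping).
II: derived state 'present' in H and N only — synapomorphy for {H, N}.
III (derived state 'absent') is shared by D, H, and N — a synapomorphy uniting that clade.
All ingroup taxa share the derived state 'present' for IV; it defines the ingroup but does not resolve relationships within it.
Most parsimonious ingroup topology: (((H,N),D),S).
S is sister to the clade containing all other ingroup taxa, so it is the earliest-diverging (most basal) ingroup lineage.

S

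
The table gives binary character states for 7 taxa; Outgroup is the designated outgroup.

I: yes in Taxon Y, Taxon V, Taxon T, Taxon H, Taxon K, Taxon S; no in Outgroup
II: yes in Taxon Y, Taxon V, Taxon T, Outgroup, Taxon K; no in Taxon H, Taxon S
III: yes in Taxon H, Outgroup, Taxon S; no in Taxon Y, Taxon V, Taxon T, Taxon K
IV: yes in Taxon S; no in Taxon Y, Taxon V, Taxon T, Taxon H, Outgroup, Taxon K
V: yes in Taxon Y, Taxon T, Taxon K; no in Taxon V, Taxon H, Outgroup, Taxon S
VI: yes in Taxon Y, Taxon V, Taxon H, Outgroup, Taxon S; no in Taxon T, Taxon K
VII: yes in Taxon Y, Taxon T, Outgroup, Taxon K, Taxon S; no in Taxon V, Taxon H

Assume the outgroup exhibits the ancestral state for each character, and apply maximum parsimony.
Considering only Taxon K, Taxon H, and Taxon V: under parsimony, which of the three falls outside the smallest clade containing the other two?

Taxon H

Character polarity is set by the outgroup: the derived state is whichever differs from the outgroup's state, so for II, III, VI, VII the derived state is 'no', and for the remaining characters it is 'yes'.
All ingroup taxa share the derived state 'yes' for I; it defines the ingroup but does not resolve relationships within it.
II (derived state 'no') is shared by Taxon H and Taxon S — a synapomorphy uniting that clade.
Only Taxon K, Taxon T, Taxon V, and Taxon Y show the derived state 'no' for III, supporting them as a clade.
IV: derived state 'yes' in Taxon S only — an autapomorphy, so it tells us nothing about relationships among taxa.
Only Taxon K, Taxon T, and Taxon Y show the derived state 'yes' for V, supporting them as a clade.
VI (derived state 'no') is shared by Taxon K and Taxon T — a synapomorphy uniting that clade.
VII (state 'no') occurs in Taxon H and Taxon V but conflicts with the nesting implied by the other characters — most parsimoniously interpreted as homoplasy.
Most parsimonious ingroup topology: ((Taxon V,((Taxon K,Taxon T),Taxon Y)),(Taxon S,Taxon H)).
Taxon V and Taxon K share a more recent common ancestor with each other than either does with Taxon H, so Taxon H is the least closely related of the three.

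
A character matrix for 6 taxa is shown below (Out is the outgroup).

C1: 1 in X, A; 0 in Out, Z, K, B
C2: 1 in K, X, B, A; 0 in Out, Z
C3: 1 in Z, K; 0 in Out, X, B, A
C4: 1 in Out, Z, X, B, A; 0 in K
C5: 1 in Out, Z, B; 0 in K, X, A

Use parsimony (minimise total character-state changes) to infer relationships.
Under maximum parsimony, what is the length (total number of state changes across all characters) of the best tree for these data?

Character polarity is set by the outgroup: the derived state is whichever differs from the outgroup's state, so for C4, C5 the derived state is '0', and for the remaining characters it is '1'.
C1 (derived state '1') is shared by A and X — a synapomorphy uniting that clade.
C2 (derived state '1') is shared by A, B, K, and X — a synapomorphy uniting that clade.
C3 (state '1') occurs in K and Z but conflicts with the nesting implied by the other characters — most parsimoniously interpreted as homoplasy.
C4 (derived state '0') is unique to K (autapomorphy; uninformative for grouping).
C5: derived state '0' in A, K, and X only — synapomorphy for {A, K, X}.
Most parsimonious ingroup topology: (Z,((K,(X,A)),B)).
Changes per character on this tree: C1: 1; C2: 1; C3: 2; C4: 1; C5: 1.
Total = 6.

6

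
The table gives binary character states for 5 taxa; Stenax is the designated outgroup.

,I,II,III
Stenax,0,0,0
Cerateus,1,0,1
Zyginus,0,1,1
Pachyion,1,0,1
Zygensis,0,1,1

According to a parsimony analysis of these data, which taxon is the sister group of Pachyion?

The outgroup has state '0' for every character, so '1' is the derived state throughout.
I (derived state '1') is shared by Cerateus and Pachyion — a synapomorphy uniting that clade.
II: derived state '1' in Zygensis and Zyginus only — synapomorphy for {Zygensis, Zyginus}.
III (derived state '1') is shared by all ingroup taxa — unites the whole ingroup.
Most parsimonious ingroup topology: ((Cerateus,Pachyion),(Zyginus,Zygensis)).
Pachyion and Cerateus form a cherry on this tree, so they are sister taxa.

Cerateus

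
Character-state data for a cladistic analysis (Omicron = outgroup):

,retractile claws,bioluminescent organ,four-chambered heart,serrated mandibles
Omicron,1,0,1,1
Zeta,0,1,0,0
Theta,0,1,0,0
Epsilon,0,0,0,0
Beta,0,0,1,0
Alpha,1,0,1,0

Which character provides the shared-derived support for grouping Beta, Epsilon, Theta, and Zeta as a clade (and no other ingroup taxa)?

Character polarity is set by the outgroup: the derived state is whichever differs from the outgroup's state, so for retractile claws, four-chambered heart, serrated mandibles the derived state is '0', and for the remaining characters it is '1'.
retractile claws (derived state '0') is shared by Beta, Epsilon, Theta, and Zeta — a synapomorphy uniting that clade.
Only Theta and Zeta show the derived state '1' for bioluminescent organ, supporting them as a clade.
four-chambered heart (derived state '0') is shared by Epsilon, Theta, and Zeta — a synapomorphy uniting that clade.
All ingroup taxa share the derived state '0' for serrated mandibles; it defines the ingroup but does not resolve relationships within it.
Most parsimonious ingroup topology: ((((Zeta,Theta),Epsilon),Beta),Alpha).
The clade {Beta, Epsilon, Theta, Zeta} is supported by retractile claws: its derived state '0' occurs in exactly those taxa and in no other taxon (including the outgroup).

retractile claws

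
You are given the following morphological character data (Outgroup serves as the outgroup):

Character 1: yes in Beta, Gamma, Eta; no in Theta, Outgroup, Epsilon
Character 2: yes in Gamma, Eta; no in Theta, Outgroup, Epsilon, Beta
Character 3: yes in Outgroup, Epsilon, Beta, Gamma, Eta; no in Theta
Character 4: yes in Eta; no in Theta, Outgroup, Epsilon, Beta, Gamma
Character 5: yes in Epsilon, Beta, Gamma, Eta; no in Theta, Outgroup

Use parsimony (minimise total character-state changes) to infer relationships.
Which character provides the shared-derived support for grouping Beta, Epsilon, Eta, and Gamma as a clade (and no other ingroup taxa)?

Character polarity is set by the outgroup: the derived state is whichever differs from the outgroup's state, so for Character 3 the derived state is 'no', and for the remaining characters it is 'yes'.
Character 1 (derived state 'yes') is shared by Beta, Eta, and Gamma — a synapomorphy uniting that clade.
Character 2 (derived state 'yes') is shared by Eta and Gamma — a synapomorphy uniting that clade.
Character 3 (derived state 'no') is unique to Theta (autapomorphy; uninformative for grouping).
Character 4 (derived state 'yes') is unique to Eta (autapomorphy; uninformative for grouping).
Character 5: derived state 'yes' in Beta, Epsilon, Eta, and Gamma only — synapomorphy for {Beta, Epsilon, Eta, Gamma}.
Most parsimonious ingroup topology: ((((Eta,Gamma),Beta),Epsilon),Theta).
The clade {Beta, Epsilon, Eta, Gamma} is supported by Character 5: its derived state 'yes' occurs in exactly those taxa and in no other taxon (including the outgroup).

Character 5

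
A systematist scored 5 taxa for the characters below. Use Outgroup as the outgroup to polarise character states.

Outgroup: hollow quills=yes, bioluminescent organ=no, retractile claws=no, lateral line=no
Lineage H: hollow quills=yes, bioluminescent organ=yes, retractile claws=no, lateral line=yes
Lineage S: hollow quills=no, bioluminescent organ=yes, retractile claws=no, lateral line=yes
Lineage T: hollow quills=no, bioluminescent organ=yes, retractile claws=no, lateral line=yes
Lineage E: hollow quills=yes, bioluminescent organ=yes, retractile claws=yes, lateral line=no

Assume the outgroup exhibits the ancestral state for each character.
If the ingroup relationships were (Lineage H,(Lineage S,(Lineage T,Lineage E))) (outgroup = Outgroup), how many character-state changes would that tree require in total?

6

Map each character onto (Lineage H,(Lineage S,(Lineage T,Lineage E))) (rooted by Outgroup) and count the minimum state changes it requires (Fitch parsimony):
hollow quills: 2; bioluminescent organ: 1; retractile claws: 1; lateral line: 2.
Total tree length = 6.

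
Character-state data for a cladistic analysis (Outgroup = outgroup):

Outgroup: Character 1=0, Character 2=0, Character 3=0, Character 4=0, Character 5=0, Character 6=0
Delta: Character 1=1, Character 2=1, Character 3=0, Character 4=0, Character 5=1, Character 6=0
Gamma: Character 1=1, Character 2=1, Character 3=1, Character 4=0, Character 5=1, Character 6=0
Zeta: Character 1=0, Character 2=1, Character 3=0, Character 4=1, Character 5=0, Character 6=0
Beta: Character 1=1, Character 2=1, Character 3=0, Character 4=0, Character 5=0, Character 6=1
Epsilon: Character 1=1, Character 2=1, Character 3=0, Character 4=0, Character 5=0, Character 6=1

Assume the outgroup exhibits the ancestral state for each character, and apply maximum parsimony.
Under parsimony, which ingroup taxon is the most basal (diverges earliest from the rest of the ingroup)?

The outgroup has state '0' for every character, so '1' is the derived state throughout.
Character 1 (derived state '1') is shared by Beta, Delta, Epsilon, and Gamma — a synapomorphy uniting that clade.
Character 2 (derived state '1') is shared by all ingroup taxa — unites the whole ingroup.
Character 3 (derived state '1') is unique to Gamma (autapomorphy; uninformative for grouping).
Character 4 (derived state '1') is unique to Zeta (autapomorphy; uninformative for grouping).
Character 5: derived state '1' in Delta and Gamma only — synapomorphy for {Delta, Gamma}.
Character 6 (derived state '1') is shared by Beta and Epsilon — a synapomorphy uniting that clade.
Most parsimonious ingroup topology: (((Delta,Gamma),(Beta,Epsilon)),Zeta).
Zeta is sister to the clade containing all other ingroup taxa, so it is the earliest-diverging (most basal) ingroup lineage.

Zeta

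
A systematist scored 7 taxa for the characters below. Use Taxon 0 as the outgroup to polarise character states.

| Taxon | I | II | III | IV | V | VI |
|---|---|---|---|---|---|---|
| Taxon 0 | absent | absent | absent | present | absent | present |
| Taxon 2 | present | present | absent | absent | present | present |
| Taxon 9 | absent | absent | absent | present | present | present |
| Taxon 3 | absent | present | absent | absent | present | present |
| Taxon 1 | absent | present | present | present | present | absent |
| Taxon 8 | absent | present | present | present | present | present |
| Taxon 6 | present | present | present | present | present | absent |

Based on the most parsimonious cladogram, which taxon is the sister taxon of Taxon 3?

Character polarity is set by the outgroup: the derived state is whichever differs from the outgroup's state, so for IV, VI the derived state is 'absent', and for the remaining characters it is 'present'.
I groups Taxon 2 and Taxon 6, which is incompatible with the clades supported by the remaining characters; treating it as convergent (homoplasy) costs fewer steps than any alternative tree.
Only Taxon 1, Taxon 2, Taxon 3, Taxon 6, and Taxon 8 show the derived state 'present' for II, supporting them as a clade.
III: derived state 'present' in Taxon 1, Taxon 6, and Taxon 8 only — synapomorphy for {Taxon 1, Taxon 6, Taxon 8}.
IV (derived state 'absent') is shared by Taxon 2 and Taxon 3 — a synapomorphy uniting that clade.
V (derived state 'present') is shared by all ingroup taxa — unites the whole ingroup.
VI: derived state 'absent' in Taxon 1 and Taxon 6 only — synapomorphy for {Taxon 1, Taxon 6}.
Most parsimonious ingroup topology: (((Taxon 2,Taxon 3),((Taxon 1,Taxon 6),Taxon 8)),Taxon 9).
Taxon 3 and Taxon 2 form a cherry on this tree, so they are sister taxa.

Taxon 2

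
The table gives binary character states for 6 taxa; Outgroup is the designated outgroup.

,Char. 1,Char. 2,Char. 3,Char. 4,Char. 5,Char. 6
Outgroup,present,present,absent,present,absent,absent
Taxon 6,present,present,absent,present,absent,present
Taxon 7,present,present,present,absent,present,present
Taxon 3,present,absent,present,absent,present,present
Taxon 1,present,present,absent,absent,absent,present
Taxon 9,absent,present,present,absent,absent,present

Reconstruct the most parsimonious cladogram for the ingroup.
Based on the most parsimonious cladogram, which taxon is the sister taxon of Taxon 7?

Character polarity is set by the outgroup: the derived state is whichever differs from the outgroup's state, so for Char. 1, Char. 2, Char. 4 the derived state is 'absent', and for the remaining characters it is 'present'.
Char. 1 (derived state 'absent') is unique to Taxon 9 (autapomorphy; uninformative for grouping).
Char. 2: derived state 'absent' in Taxon 3 only — an autapomorphy, so it tells us nothing about relationships among taxa.
Only Taxon 3, Taxon 7, and Taxon 9 show the derived state 'present' for Char. 3, supporting them as a clade.
Char. 4 (derived state 'absent') is shared by Taxon 1, Taxon 3, Taxon 7, and Taxon 9 — a synapomorphy uniting that clade.
Only Taxon 3 and Taxon 7 show the derived state 'present' for Char. 5, supporting them as a clade.
All ingroup taxa share the derived state 'present' for Char. 6; it defines the ingroup but does not resolve relationships within it.
Most parsimonious ingroup topology: (Taxon 6,(((Taxon 7,Taxon 3),Taxon 9),Taxon 1)).
Taxon 7 and Taxon 3 form a cherry on this tree, so they are sister taxa.

Taxon 3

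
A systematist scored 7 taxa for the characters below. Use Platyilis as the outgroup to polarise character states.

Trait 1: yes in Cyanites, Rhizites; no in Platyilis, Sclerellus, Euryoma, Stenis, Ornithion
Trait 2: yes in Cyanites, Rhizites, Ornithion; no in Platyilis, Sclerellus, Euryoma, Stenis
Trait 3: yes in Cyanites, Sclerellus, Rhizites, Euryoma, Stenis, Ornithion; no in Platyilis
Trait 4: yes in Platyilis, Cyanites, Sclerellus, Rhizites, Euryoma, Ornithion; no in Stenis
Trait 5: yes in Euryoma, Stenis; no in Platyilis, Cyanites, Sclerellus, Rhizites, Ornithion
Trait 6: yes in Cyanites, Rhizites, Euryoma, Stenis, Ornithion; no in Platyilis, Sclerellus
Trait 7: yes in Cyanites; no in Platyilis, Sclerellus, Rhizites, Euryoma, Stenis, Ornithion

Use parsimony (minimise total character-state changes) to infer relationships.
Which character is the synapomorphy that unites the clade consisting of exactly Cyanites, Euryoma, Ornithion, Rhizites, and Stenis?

Character polarity is set by the outgroup: the derived state is whichever differs from the outgroup's state, so for Trait 4 the derived state is 'no', and for the remaining characters it is 'yes'.
Only Cyanites and Rhizites show the derived state 'yes' for Trait 1, supporting them as a clade.
Trait 2: derived state 'yes' in Cyanites, Ornithion, and Rhizites only — synapomorphy for {Cyanites, Ornithion, Rhizites}.
All ingroup taxa share the derived state 'yes' for Trait 3; it defines the ingroup but does not resolve relationships within it.
Trait 4 (derived state 'no') is unique to Stenis (autapomorphy; uninformative for grouping).
Only Euryoma and Stenis show the derived state 'yes' for Trait 5, supporting them as a clade.
Trait 6 (derived state 'yes') is shared by Cyanites, Euryoma, Ornithion, Rhizites, and Stenis — a synapomorphy uniting that clade.
Trait 7: derived state 'yes' in Cyanites only — an autapomorphy, so it tells us nothing about relationships among taxa.
Most parsimonious ingroup topology: ((((Cyanites,Rhizites),Ornithion),(Euryoma,Stenis)),Sclerellus).
The clade {Cyanites, Euryoma, Ornithion, Rhizites, Stenis} is supported by Trait 6: its derived state 'yes' occurs in exactly those taxa and in no other taxon (including the outgroup).

Trait 6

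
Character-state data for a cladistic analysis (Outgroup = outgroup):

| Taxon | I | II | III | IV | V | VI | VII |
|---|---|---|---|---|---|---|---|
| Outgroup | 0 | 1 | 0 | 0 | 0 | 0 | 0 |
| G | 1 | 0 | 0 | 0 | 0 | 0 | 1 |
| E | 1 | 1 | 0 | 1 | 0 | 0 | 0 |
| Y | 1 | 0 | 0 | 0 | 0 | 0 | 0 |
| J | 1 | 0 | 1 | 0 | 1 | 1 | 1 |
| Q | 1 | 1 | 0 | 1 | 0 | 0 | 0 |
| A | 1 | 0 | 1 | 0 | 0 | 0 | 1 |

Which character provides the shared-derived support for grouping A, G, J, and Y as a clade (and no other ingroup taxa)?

II

Character polarity is set by the outgroup: the derived state is whichever differs from the outgroup's state, so for II the derived state is '0', and for the remaining characters it is '1'.
I (derived state '1') is shared by all ingroup taxa — unites the whole ingroup.
II (derived state '0') is shared by A, G, J, and Y — a synapomorphy uniting that clade.
III (derived state '1') is shared by A and J — a synapomorphy uniting that clade.
Only E and Q show the derived state '1' for IV, supporting them as a clade.
V (derived state '1') is unique to J (autapomorphy; uninformative for grouping).
VI: derived state '1' in J only — an autapomorphy, so it tells us nothing about relationships among taxa.
VII (derived state '1') is shared by A, G, and J — a synapomorphy uniting that clade.
Most parsimonious ingroup topology: ((((A,J),G),Y),(E,Q)).
The clade {A, G, J, Y} is supported by II: its derived state '0' occurs in exactly those taxa and in no other taxon (including the outgroup).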